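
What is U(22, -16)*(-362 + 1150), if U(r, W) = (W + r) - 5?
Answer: 788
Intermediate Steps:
U(r, W) = -5 + W + r
U(22, -16)*(-362 + 1150) = (-5 - 16 + 22)*(-362 + 1150) = 1*788 = 788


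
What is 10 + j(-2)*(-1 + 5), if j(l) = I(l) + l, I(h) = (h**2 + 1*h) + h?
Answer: 2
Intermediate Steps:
I(h) = h**2 + 2*h (I(h) = (h**2 + h) + h = (h + h**2) + h = h**2 + 2*h)
j(l) = l + l*(2 + l) (j(l) = l*(2 + l) + l = l + l*(2 + l))
10 + j(-2)*(-1 + 5) = 10 + (-2*(3 - 2))*(-1 + 5) = 10 - 2*1*4 = 10 - 2*4 = 10 - 8 = 2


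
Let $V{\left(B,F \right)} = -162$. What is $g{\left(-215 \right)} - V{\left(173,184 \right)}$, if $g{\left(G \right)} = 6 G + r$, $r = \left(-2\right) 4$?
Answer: $-1136$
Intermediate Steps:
$r = -8$
$g{\left(G \right)} = -8 + 6 G$ ($g{\left(G \right)} = 6 G - 8 = -8 + 6 G$)
$g{\left(-215 \right)} - V{\left(173,184 \right)} = \left(-8 + 6 \left(-215\right)\right) - -162 = \left(-8 - 1290\right) + 162 = -1298 + 162 = -1136$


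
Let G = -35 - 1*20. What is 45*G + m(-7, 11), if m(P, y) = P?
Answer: -2482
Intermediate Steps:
G = -55 (G = -35 - 20 = -55)
45*G + m(-7, 11) = 45*(-55) - 7 = -2475 - 7 = -2482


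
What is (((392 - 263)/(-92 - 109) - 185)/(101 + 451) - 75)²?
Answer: 215642283129/37994896 ≈ 5675.6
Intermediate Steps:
(((392 - 263)/(-92 - 109) - 185)/(101 + 451) - 75)² = ((129/(-201) - 185)/552 - 75)² = ((129*(-1/201) - 185)*(1/552) - 75)² = ((-43/67 - 185)*(1/552) - 75)² = (-12438/67*1/552 - 75)² = (-2073/6164 - 75)² = (-464373/6164)² = 215642283129/37994896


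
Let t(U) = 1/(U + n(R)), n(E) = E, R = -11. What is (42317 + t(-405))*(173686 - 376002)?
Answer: -890386191309/104 ≈ -8.5614e+9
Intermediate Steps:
t(U) = 1/(-11 + U) (t(U) = 1/(U - 11) = 1/(-11 + U))
(42317 + t(-405))*(173686 - 376002) = (42317 + 1/(-11 - 405))*(173686 - 376002) = (42317 + 1/(-416))*(-202316) = (42317 - 1/416)*(-202316) = (17603871/416)*(-202316) = -890386191309/104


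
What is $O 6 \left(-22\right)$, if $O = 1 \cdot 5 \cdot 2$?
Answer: $-1320$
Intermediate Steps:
$O = 10$ ($O = 5 \cdot 2 = 10$)
$O 6 \left(-22\right) = 10 \cdot 6 \left(-22\right) = 10 \left(-132\right) = -1320$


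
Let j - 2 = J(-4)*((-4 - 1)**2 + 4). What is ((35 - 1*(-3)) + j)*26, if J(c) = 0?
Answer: 1040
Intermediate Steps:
j = 2 (j = 2 + 0*((-4 - 1)**2 + 4) = 2 + 0*((-5)**2 + 4) = 2 + 0*(25 + 4) = 2 + 0*29 = 2 + 0 = 2)
((35 - 1*(-3)) + j)*26 = ((35 - 1*(-3)) + 2)*26 = ((35 + 3) + 2)*26 = (38 + 2)*26 = 40*26 = 1040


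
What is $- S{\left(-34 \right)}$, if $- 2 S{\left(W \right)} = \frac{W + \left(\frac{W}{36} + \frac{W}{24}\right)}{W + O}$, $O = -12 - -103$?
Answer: $- \frac{1309}{4104} \approx -0.31896$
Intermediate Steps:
$O = 91$ ($O = -12 + 103 = 91$)
$S{\left(W \right)} = - \frac{77 W}{144 \left(91 + W\right)}$ ($S{\left(W \right)} = - \frac{\left(W + \left(\frac{W}{36} + \frac{W}{24}\right)\right) \frac{1}{W + 91}}{2} = - \frac{\left(W + \left(W \frac{1}{36} + W \frac{1}{24}\right)\right) \frac{1}{91 + W}}{2} = - \frac{\left(W + \left(\frac{W}{36} + \frac{W}{24}\right)\right) \frac{1}{91 + W}}{2} = - \frac{\left(W + \frac{5 W}{72}\right) \frac{1}{91 + W}}{2} = - \frac{\frac{77 W}{72} \frac{1}{91 + W}}{2} = - \frac{\frac{77}{72} W \frac{1}{91 + W}}{2} = - \frac{77 W}{144 \left(91 + W\right)}$)
$- S{\left(-34 \right)} = - \frac{\left(-77\right) \left(-34\right)}{13104 + 144 \left(-34\right)} = - \frac{\left(-77\right) \left(-34\right)}{13104 - 4896} = - \frac{\left(-77\right) \left(-34\right)}{8208} = \left(-1\right) \frac{1309}{4104} = - \frac{1309}{4104}$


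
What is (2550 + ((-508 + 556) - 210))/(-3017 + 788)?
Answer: -796/743 ≈ -1.0713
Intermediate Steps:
(2550 + ((-508 + 556) - 210))/(-3017 + 788) = (2550 + (48 - 210))/(-2229) = (2550 - 162)*(-1/2229) = 2388*(-1/2229) = -796/743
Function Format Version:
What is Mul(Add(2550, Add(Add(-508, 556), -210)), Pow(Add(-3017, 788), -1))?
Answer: Rational(-796, 743) ≈ -1.0713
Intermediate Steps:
Mul(Add(2550, Add(Add(-508, 556), -210)), Pow(Add(-3017, 788), -1)) = Mul(Add(2550, Add(48, -210)), Pow(-2229, -1)) = Mul(Add(2550, -162), Rational(-1, 2229)) = Mul(2388, Rational(-1, 2229)) = Rational(-796, 743)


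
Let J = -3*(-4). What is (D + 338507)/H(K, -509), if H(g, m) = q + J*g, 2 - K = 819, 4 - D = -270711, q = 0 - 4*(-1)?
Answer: -304611/4900 ≈ -62.166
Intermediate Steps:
q = 4 (q = 0 + 4 = 4)
D = 270715 (D = 4 - 1*(-270711) = 4 + 270711 = 270715)
J = 12
K = -817 (K = 2 - 1*819 = 2 - 819 = -817)
H(g, m) = 4 + 12*g
(D + 338507)/H(K, -509) = (270715 + 338507)/(4 + 12*(-817)) = 609222/(4 - 9804) = 609222/(-9800) = 609222*(-1/9800) = -304611/4900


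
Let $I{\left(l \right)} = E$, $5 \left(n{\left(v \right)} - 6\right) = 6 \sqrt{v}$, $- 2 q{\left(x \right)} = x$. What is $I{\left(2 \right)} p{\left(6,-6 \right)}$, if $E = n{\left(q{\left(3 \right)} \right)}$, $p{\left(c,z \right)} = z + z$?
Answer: $-72 - \frac{36 i \sqrt{6}}{5} \approx -72.0 - 17.636 i$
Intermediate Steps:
$p{\left(c,z \right)} = 2 z$
$q{\left(x \right)} = - \frac{x}{2}$
$n{\left(v \right)} = 6 + \frac{6 \sqrt{v}}{5}$
$E = 6 + \frac{3 i \sqrt{6}}{5}$ ($E = 6 + \frac{6 \sqrt{\left(- \frac{1}{2}\right) 3}}{5} = 6 + \frac{6 \sqrt{- \frac{3}{2}}}{5} = 6 + \frac{6 \frac{i \sqrt{6}}{2}}{5} = 6 + \frac{3 i \sqrt{6}}{5} \approx 6.0 + 1.4697 i$)
$I{\left(l \right)} = 6 + \frac{3 i \sqrt{6}}{5}$
$I{\left(2 \right)} p{\left(6,-6 \right)} = \left(6 + \frac{3 i \sqrt{6}}{5}\right) 2 \left(-6\right) = \left(6 + \frac{3 i \sqrt{6}}{5}\right) \left(-12\right) = -72 - \frac{36 i \sqrt{6}}{5}$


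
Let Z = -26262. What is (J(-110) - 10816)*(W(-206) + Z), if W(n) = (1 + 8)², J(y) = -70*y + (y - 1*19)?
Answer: 84957345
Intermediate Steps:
J(y) = -19 - 69*y (J(y) = -70*y + (y - 19) = -70*y + (-19 + y) = -19 - 69*y)
W(n) = 81 (W(n) = 9² = 81)
(J(-110) - 10816)*(W(-206) + Z) = ((-19 - 69*(-110)) - 10816)*(81 - 26262) = ((-19 + 7590) - 10816)*(-26181) = (7571 - 10816)*(-26181) = -3245*(-26181) = 84957345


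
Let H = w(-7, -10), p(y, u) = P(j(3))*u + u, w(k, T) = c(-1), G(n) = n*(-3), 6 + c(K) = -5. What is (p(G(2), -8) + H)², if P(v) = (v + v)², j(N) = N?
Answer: 94249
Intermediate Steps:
c(K) = -11 (c(K) = -6 - 5 = -11)
P(v) = 4*v² (P(v) = (2*v)² = 4*v²)
G(n) = -3*n
w(k, T) = -11
p(y, u) = 37*u (p(y, u) = (4*3²)*u + u = (4*9)*u + u = 36*u + u = 37*u)
H = -11
(p(G(2), -8) + H)² = (37*(-8) - 11)² = (-296 - 11)² = (-307)² = 94249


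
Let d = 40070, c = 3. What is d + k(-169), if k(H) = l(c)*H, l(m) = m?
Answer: 39563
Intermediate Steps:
k(H) = 3*H
d + k(-169) = 40070 + 3*(-169) = 40070 - 507 = 39563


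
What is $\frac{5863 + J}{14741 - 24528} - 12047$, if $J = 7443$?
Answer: $- \frac{117917295}{9787} \approx -12048.0$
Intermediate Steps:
$\frac{5863 + J}{14741 - 24528} - 12047 = \frac{5863 + 7443}{14741 - 24528} - 12047 = \frac{13306}{-9787} - 12047 = 13306 \left(- \frac{1}{9787}\right) - 12047 = - \frac{13306}{9787} - 12047 = - \frac{117917295}{9787}$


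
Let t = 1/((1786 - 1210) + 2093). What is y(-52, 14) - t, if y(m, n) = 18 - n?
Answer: 10675/2669 ≈ 3.9996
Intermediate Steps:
t = 1/2669 (t = 1/(576 + 2093) = 1/2669 ≈ 0.00037467)
y(-52, 14) - t = (18 - 1*14) - 1*1/2669 = (18 - 14) - 1/2669 = 4 - 1/2669 = 10675/2669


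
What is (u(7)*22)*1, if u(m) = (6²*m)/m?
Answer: 792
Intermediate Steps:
u(m) = 36 (u(m) = (36*m)/m = 36)
(u(7)*22)*1 = (36*22)*1 = 792*1 = 792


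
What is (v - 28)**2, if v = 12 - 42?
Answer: 3364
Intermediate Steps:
v = -30
(v - 28)**2 = (-30 - 28)**2 = (-58)**2 = 3364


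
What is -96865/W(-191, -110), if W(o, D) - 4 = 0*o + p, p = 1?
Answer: -19373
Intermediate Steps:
W(o, D) = 5 (W(o, D) = 4 + (0*o + 1) = 4 + (0 + 1) = 4 + 1 = 5)
-96865/W(-191, -110) = -96865/5 = -96865*⅕ = -19373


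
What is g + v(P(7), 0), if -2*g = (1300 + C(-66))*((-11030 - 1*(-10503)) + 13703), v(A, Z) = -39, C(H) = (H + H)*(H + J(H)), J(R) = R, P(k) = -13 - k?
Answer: -123353751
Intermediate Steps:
C(H) = 4*H**2 (C(H) = (H + H)*(H + H) = (2*H)*(2*H) = 4*H**2)
g = -123353712 (g = -(1300 + 4*(-66)**2)*((-11030 - 1*(-10503)) + 13703)/2 = -(1300 + 4*4356)*((-11030 + 10503) + 13703)/2 = -(1300 + 17424)*(-527 + 13703)/2 = -9362*13176 = -1/2*246707424 = -123353712)
g + v(P(7), 0) = -123353712 - 39 = -123353751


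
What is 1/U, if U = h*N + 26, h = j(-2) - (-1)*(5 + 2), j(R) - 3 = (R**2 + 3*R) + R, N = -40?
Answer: -1/214 ≈ -0.0046729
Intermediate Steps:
j(R) = 3 + R**2 + 4*R (j(R) = 3 + ((R**2 + 3*R) + R) = 3 + (R**2 + 4*R) = 3 + R**2 + 4*R)
h = 6 (h = (3 + (-2)**2 + 4*(-2)) - (-1)*(5 + 2) = (3 + 4 - 8) - (-1)*7 = -1 - 1*(-7) = -1 + 7 = 6)
U = -214 (U = 6*(-40) + 26 = -240 + 26 = -214)
1/U = 1/(-214) = -1/214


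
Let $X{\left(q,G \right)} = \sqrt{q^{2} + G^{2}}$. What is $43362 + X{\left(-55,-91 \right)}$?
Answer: $43362 + \sqrt{11306} \approx 43468.0$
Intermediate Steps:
$X{\left(q,G \right)} = \sqrt{G^{2} + q^{2}}$
$43362 + X{\left(-55,-91 \right)} = 43362 + \sqrt{\left(-91\right)^{2} + \left(-55\right)^{2}} = 43362 + \sqrt{8281 + 3025} = 43362 + \sqrt{11306}$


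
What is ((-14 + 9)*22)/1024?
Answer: -55/512 ≈ -0.10742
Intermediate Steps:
((-14 + 9)*22)/1024 = -5*22*(1/1024) = -110*1/1024 = -55/512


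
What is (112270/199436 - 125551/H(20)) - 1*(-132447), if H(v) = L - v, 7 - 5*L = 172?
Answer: 712512216911/5285054 ≈ 1.3482e+5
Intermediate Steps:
L = -33 (L = 7/5 - ⅕*172 = 7/5 - 172/5 = -33)
H(v) = -33 - v
(112270/199436 - 125551/H(20)) - 1*(-132447) = (112270/199436 - 125551/(-33 - 1*20)) - 1*(-132447) = (112270*(1/199436) - 125551/(-33 - 20)) + 132447 = (56135/99718 - 125551/(-53)) + 132447 = (56135/99718 - 125551*(-1/53)) + 132447 = (56135/99718 + 125551/53) + 132447 = 12522669773/5285054 + 132447 = 712512216911/5285054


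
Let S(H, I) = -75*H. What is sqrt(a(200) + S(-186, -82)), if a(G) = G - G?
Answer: 15*sqrt(62) ≈ 118.11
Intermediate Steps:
a(G) = 0
sqrt(a(200) + S(-186, -82)) = sqrt(0 - 75*(-186)) = sqrt(0 + 13950) = sqrt(13950) = 15*sqrt(62)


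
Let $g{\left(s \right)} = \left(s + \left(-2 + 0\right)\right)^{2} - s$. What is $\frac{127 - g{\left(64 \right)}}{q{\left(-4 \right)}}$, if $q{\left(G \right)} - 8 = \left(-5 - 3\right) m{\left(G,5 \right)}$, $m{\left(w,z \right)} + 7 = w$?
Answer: $- \frac{3653}{96} \approx -38.052$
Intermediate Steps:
$m{\left(w,z \right)} = -7 + w$
$q{\left(G \right)} = 64 - 8 G$ ($q{\left(G \right)} = 8 + \left(-5 - 3\right) \left(-7 + G\right) = 8 - 8 \left(-7 + G\right) = 8 - \left(-56 + 8 G\right) = 64 - 8 G$)
$g{\left(s \right)} = \left(-2 + s\right)^{2} - s$ ($g{\left(s \right)} = \left(s - 2\right)^{2} - s = \left(-2 + s\right)^{2} - s$)
$\frac{127 - g{\left(64 \right)}}{q{\left(-4 \right)}} = \frac{127 - \left(\left(-2 + 64\right)^{2} - 64\right)}{64 - -32} = \frac{127 - \left(62^{2} - 64\right)}{64 + 32} = \frac{127 - \left(3844 - 64\right)}{96} = \left(127 - 3780\right) \frac{1}{96} = \left(-3653\right) \frac{1}{96} = - \frac{3653}{96}$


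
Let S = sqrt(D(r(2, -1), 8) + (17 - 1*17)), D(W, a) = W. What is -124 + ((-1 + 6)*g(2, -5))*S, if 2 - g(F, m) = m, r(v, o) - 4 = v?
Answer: -124 + 35*sqrt(6) ≈ -38.268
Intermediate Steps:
r(v, o) = 4 + v
g(F, m) = 2 - m
S = sqrt(6) (S = sqrt((4 + 2) + (17 - 1*17)) = sqrt(6 + (17 - 17)) = sqrt(6 + 0) = sqrt(6) ≈ 2.4495)
-124 + ((-1 + 6)*g(2, -5))*S = -124 + ((-1 + 6)*(2 - 1*(-5)))*sqrt(6) = -124 + (5*(2 + 5))*sqrt(6) = -124 + (5*7)*sqrt(6) = -124 + 35*sqrt(6)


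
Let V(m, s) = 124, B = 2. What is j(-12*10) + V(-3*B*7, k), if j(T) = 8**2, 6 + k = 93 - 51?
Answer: 188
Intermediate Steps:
k = 36 (k = -6 + (93 - 51) = -6 + 42 = 36)
j(T) = 64
j(-12*10) + V(-3*B*7, k) = 64 + 124 = 188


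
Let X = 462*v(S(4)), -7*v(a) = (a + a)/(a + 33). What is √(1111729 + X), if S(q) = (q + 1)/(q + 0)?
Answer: √20865951181/137 ≈ 1054.4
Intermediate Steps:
S(q) = (1 + q)/q
v(a) = -2*a/(7*(33 + a)) (v(a) = -(a + a)/(7*(a + 33)) = -2*a/(7*(33 + a)))
X = -660/137 (X = 462*(-2*(1 + 4)/4/(231 + 7*((1 + 4)/4))) = 462*(-2*(¼)*5/(231 + 7*((¼)*5))) = 462*(-2*5/4/(231 + 7*(5/4))) = 462*(-2*5/4/(231 + 35/4)) = 462*(-2*5/4/959/4) = 462*(-2*5/4*4/959) = 462*(-10/959) = -660/137 ≈ -4.8175)
√(1111729 + X) = √(1111729 - 660/137) = √(152306213/137) = √20865951181/137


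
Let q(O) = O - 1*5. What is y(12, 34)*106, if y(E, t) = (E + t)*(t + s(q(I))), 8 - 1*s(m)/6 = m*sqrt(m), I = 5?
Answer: 399832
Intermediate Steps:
q(O) = -5 + O (q(O) = O - 5 = -5 + O)
s(m) = 48 - 6*m**(3/2) (s(m) = 48 - 6*m*sqrt(m) = 48 - 6*m**(3/2))
y(E, t) = (48 + t)*(E + t) (y(E, t) = (E + t)*(t + (48 - 6*(-5 + 5)**(3/2))) = (E + t)*(t + (48 - 6*0**(3/2))) = (E + t)*(t + (48 - 6*0)) = (E + t)*(t + (48 + 0)) = (E + t)*(t + 48) = (E + t)*(48 + t) = (48 + t)*(E + t))
y(12, 34)*106 = (34**2 + 48*12 + 48*34 + 12*34)*106 = (1156 + 576 + 1632 + 408)*106 = 3772*106 = 399832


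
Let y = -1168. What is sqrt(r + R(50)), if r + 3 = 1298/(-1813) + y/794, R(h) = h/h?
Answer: 2*I*sqrt(11066766045)/102823 ≈ 2.0462*I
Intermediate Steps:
R(h) = 1
r = -3733381/719761 (r = -3 + (1298/(-1813) - 1168/794) = -3 + (1298*(-1/1813) - 1168*1/794) = -3 + (-1298/1813 - 584/397) = -3 - 1574098/719761 = -3733381/719761 ≈ -5.1870)
sqrt(r + R(50)) = sqrt(-3733381/719761 + 1) = sqrt(-3013620/719761) = 2*I*sqrt(11066766045)/102823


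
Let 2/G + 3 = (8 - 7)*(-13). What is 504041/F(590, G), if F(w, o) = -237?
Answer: -504041/237 ≈ -2126.8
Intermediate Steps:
G = -1/8 (G = 2/(-3 + (8 - 7)*(-13)) = 2/(-3 + 1*(-13)) = 2/(-3 - 13) = 2/(-16) = 2*(-1/16) = -1/8 ≈ -0.12500)
504041/F(590, G) = 504041/(-237) = 504041*(-1/237) = -504041/237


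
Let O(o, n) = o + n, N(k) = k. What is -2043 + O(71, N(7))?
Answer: -1965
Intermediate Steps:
O(o, n) = n + o
-2043 + O(71, N(7)) = -2043 + (7 + 71) = -2043 + 78 = -1965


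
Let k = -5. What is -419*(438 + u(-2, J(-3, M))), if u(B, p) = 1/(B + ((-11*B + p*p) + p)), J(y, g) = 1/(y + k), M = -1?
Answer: -233650322/1273 ≈ -1.8354e+5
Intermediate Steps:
J(y, g) = 1/(-5 + y) (J(y, g) = 1/(y - 5) = 1/(-5 + y))
u(B, p) = 1/(p + p² - 10*B) (u(B, p) = 1/(B + ((-11*B + p²) + p)) = 1/(B + ((p² - 11*B) + p)) = 1/(B + (p + p² - 11*B)) = 1/(p + p² - 10*B))
-419*(438 + u(-2, J(-3, M))) = -419*(438 + 1/(1/(-5 - 3) + (1/(-5 - 3))² - 10*(-2))) = -419*(438 + 1/(1/(-8) + (1/(-8))² + 20)) = -419*(438 + 1/(-⅛ + (-⅛)² + 20)) = -419*(438 + 1/(-⅛ + 1/64 + 20)) = -419*(438 + 1/(1273/64)) = -419*(438 + 64/1273) = -419*557638/1273 = -233650322/1273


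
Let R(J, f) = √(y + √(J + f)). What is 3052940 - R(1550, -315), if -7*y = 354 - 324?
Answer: 3052940 - √(-210 + 49*√1235)/7 ≈ 3.0529e+6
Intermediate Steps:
y = -30/7 (y = -(354 - 324)/7 = -⅐*30 = -30/7 ≈ -4.2857)
R(J, f) = √(-30/7 + √(J + f))
3052940 - R(1550, -315) = 3052940 - √(-210 + 49*√(1550 - 315))/7 = 3052940 - √(-210 + 49*√1235)/7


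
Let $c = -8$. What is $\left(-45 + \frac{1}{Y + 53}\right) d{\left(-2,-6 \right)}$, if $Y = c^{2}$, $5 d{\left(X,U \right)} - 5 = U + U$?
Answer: $\frac{36848}{585} \approx 62.988$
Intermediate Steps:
$d{\left(X,U \right)} = 1 + \frac{2 U}{5}$ ($d{\left(X,U \right)} = 1 + \frac{U + U}{5} = 1 + \frac{2 U}{5}$)
$Y = 64$ ($Y = \left(-8\right)^{2} = 64$)
$\left(-45 + \frac{1}{Y + 53}\right) d{\left(-2,-6 \right)} = \left(-45 + \frac{1}{64 + 53}\right) \left(1 + \frac{2}{5} \left(-6\right)\right) = \left(-45 + \frac{1}{117}\right) \left(1 - \frac{12}{5}\right) = \left(-45 + \frac{1}{117}\right) \left(- \frac{7}{5}\right) = \left(- \frac{5264}{117}\right) \left(- \frac{7}{5}\right) = \frac{36848}{585}$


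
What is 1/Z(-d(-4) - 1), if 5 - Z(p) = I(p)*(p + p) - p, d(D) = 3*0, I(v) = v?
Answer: ½ ≈ 0.50000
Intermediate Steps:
d(D) = 0
Z(p) = 5 + p - 2*p² (Z(p) = 5 - (p*(p + p) - p) = 5 - (p*(2*p) - p) = 5 - (2*p² - p) = 5 - (-p + 2*p²) = 5 + (p - 2*p²) = 5 + p - 2*p²)
1/Z(-d(-4) - 1) = 1/(5 + (-1*0 - 1) - 2*(-1*0 - 1)²) = 1/(5 + (0 - 1) - 2*(0 - 1)²) = 1/(5 - 1 - 2*(-1)²) = 1/(5 - 1 - 2*1) = 1/(5 - 1 - 2) = 1/2 = ½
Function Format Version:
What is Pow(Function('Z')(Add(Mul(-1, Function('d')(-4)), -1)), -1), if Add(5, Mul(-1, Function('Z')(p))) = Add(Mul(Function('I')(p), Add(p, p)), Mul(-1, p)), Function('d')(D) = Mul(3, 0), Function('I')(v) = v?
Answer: Rational(1, 2) ≈ 0.50000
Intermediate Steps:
Function('d')(D) = 0
Function('Z')(p) = Add(5, p, Mul(-2, Pow(p, 2))) (Function('Z')(p) = Add(5, Mul(-1, Add(Mul(p, Add(p, p)), Mul(-1, p)))) = Add(5, Mul(-1, Add(Mul(p, Mul(2, p)), Mul(-1, p)))) = Add(5, Mul(-1, Add(Mul(2, Pow(p, 2)), Mul(-1, p)))) = Add(5, Mul(-1, Add(Mul(-1, p), Mul(2, Pow(p, 2))))) = Add(5, Add(p, Mul(-2, Pow(p, 2)))) = Add(5, p, Mul(-2, Pow(p, 2))))
Pow(Function('Z')(Add(Mul(-1, Function('d')(-4)), -1)), -1) = Pow(Add(5, Add(Mul(-1, 0), -1), Mul(-2, Pow(Add(Mul(-1, 0), -1), 2))), -1) = Pow(Add(5, Add(0, -1), Mul(-2, Pow(Add(0, -1), 2))), -1) = Pow(Add(5, -1, Mul(-2, Pow(-1, 2))), -1) = Pow(Add(5, -1, Mul(-2, 1)), -1) = Pow(Add(5, -1, -2), -1) = Pow(2, -1) = Rational(1, 2)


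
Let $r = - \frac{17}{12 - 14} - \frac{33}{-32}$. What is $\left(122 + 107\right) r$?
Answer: $\frac{69845}{32} \approx 2182.7$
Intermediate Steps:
$r = \frac{305}{32}$ ($r = - \frac{17}{-2} - - \frac{33}{32} = \left(-17\right) \left(- \frac{1}{2}\right) + \frac{33}{32} = \frac{17}{2} + \frac{33}{32} = \frac{305}{32} \approx 9.5313$)
$\left(122 + 107\right) r = \left(122 + 107\right) \frac{305}{32} = 229 \cdot \frac{305}{32} = \frac{69845}{32}$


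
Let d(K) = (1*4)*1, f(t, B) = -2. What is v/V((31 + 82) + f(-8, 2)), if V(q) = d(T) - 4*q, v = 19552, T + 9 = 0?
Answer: -2444/55 ≈ -44.436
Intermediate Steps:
T = -9 (T = -9 + 0 = -9)
d(K) = 4 (d(K) = 4*1 = 4)
V(q) = 4 - 4*q
v/V((31 + 82) + f(-8, 2)) = 19552/(4 - 4*((31 + 82) - 2)) = 19552/(4 - 4*(113 - 2)) = 19552/(4 - 4*111) = 19552/(4 - 444) = 19552/(-440) = 19552*(-1/440) = -2444/55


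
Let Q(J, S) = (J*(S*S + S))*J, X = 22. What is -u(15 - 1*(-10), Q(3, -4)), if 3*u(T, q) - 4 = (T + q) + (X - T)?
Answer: -134/3 ≈ -44.667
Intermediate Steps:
Q(J, S) = J²*(S + S²) (Q(J, S) = (J*(S² + S))*J = (J*(S + S²))*J = J²*(S + S²))
u(T, q) = 26/3 + q/3 (u(T, q) = 4/3 + ((T + q) + (22 - T))/3 = 4/3 + (22 + q)/3 = 4/3 + (22/3 + q/3) = 26/3 + q/3)
-u(15 - 1*(-10), Q(3, -4)) = -(26/3 + (-4*3²*(1 - 4))/3) = -(26/3 + (-4*9*(-3))/3) = -(26/3 + (⅓)*108) = -(26/3 + 36) = -1*134/3 = -134/3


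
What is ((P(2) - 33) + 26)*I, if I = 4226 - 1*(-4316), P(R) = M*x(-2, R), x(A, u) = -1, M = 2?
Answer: -76878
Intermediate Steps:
P(R) = -2 (P(R) = 2*(-1) = -2)
I = 8542 (I = 4226 + 4316 = 8542)
((P(2) - 33) + 26)*I = ((-2 - 33) + 26)*8542 = (-35 + 26)*8542 = -9*8542 = -76878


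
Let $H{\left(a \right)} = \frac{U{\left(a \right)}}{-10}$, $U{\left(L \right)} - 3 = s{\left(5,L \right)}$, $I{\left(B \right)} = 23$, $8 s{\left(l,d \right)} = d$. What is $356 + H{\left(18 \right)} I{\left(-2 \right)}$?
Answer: $\frac{13757}{40} \approx 343.92$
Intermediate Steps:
$s{\left(l,d \right)} = \frac{d}{8}$
$U{\left(L \right)} = 3 + \frac{L}{8}$
$H{\left(a \right)} = - \frac{3}{10} - \frac{a}{80}$ ($H{\left(a \right)} = \frac{3 + \frac{a}{8}}{-10} = \left(3 + \frac{a}{8}\right) \left(- \frac{1}{10}\right) = - \frac{3}{10} - \frac{a}{80}$)
$356 + H{\left(18 \right)} I{\left(-2 \right)} = 356 + \left(- \frac{3}{10} - \frac{9}{40}\right) 23 = 356 - \frac{483}{40} = \frac{13757}{40}$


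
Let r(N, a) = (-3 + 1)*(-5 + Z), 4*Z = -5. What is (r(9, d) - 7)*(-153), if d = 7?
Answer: -1683/2 ≈ -841.50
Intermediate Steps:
Z = -5/4 (Z = (1/4)*(-5) = -5/4 ≈ -1.2500)
r(N, a) = 25/2 (r(N, a) = (-3 + 1)*(-5 - 5/4) = -2*(-25/4) = 25/2)
(r(9, d) - 7)*(-153) = (25/2 - 7)*(-153) = (11/2)*(-153) = -1683/2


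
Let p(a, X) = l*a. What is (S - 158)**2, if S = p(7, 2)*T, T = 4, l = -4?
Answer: 72900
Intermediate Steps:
p(a, X) = -4*a
S = -112 (S = -4*7*4 = -28*4 = -112)
(S - 158)**2 = (-112 - 158)**2 = (-270)**2 = 72900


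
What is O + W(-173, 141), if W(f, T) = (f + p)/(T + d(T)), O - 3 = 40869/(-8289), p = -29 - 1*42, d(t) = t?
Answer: -40340/14429 ≈ -2.7958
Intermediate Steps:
p = -71 (p = -29 - 42 = -71)
O = -1778/921 (O = 3 + 40869/(-8289) = 3 + 40869*(-1/8289) = 3 - 4541/921 = -1778/921 ≈ -1.9305)
W(f, T) = (-71 + f)/(2*T) (W(f, T) = (f - 71)/(T + T) = (-71 + f)/((2*T)) = (-71 + f)*(1/(2*T)) = (-71 + f)/(2*T))
O + W(-173, 141) = -1778/921 + (½)*(-71 - 173)/141 = -1778/921 + (½)*(1/141)*(-244) = -1778/921 - 122/141 = -40340/14429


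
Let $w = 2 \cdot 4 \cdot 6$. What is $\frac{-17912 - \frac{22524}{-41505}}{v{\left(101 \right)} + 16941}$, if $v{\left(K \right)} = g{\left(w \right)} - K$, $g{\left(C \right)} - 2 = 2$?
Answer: $- \frac{61951253}{58259185} \approx -1.0634$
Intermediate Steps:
$w = 48$ ($w = 8 \cdot 6 = 48$)
$g{\left(C \right)} = 4$ ($g{\left(C \right)} = 2 + 2 = 4$)
$v{\left(K \right)} = 4 - K$
$\frac{-17912 - \frac{22524}{-41505}}{v{\left(101 \right)} + 16941} = \frac{-17912 - \frac{22524}{-41505}}{\left(4 - 101\right) + 16941} = \frac{-17912 - - \frac{7508}{13835}}{\left(4 - 101\right) + 16941} = \frac{-17912 + \frac{7508}{13835}}{-97 + 16941} = - \frac{247805012}{13835 \cdot 16844} = \left(- \frac{247805012}{13835}\right) \frac{1}{16844} = - \frac{61951253}{58259185}$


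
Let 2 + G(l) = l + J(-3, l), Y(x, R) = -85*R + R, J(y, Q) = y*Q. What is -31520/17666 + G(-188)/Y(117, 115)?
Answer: -77772571/42663390 ≈ -1.8229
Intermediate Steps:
J(y, Q) = Q*y
Y(x, R) = -84*R
G(l) = -2 - 2*l (G(l) = -2 + (l + l*(-3)) = -2 + (l - 3*l) = -2 - 2*l)
-31520/17666 + G(-188)/Y(117, 115) = -31520/17666 + (-2 - 2*(-188))/((-84*115)) = -31520*1/17666 + (-2 + 376)/(-9660) = -15760/8833 + 374*(-1/9660) = -15760/8833 - 187/4830 = -77772571/42663390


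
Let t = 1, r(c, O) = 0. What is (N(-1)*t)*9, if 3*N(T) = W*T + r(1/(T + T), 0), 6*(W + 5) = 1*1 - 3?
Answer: 16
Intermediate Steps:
W = -16/3 (W = -5 + (1*1 - 3)/6 = -5 + (1 - 3)/6 = -5 + (⅙)*(-2) = -5 - ⅓ = -16/3 ≈ -5.3333)
N(T) = -16*T/9 (N(T) = (-16*T/3 + 0)/3 = (-16*T/3)/3 = -16*T/9)
(N(-1)*t)*9 = (-16/9*(-1)*1)*9 = ((16/9)*1)*9 = (16/9)*9 = 16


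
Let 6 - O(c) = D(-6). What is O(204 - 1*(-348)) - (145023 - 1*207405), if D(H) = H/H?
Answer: 62387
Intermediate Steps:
D(H) = 1
O(c) = 5 (O(c) = 6 - 1*1 = 6 - 1 = 5)
O(204 - 1*(-348)) - (145023 - 1*207405) = 5 - (145023 - 1*207405) = 5 - (145023 - 207405) = 5 - 1*(-62382) = 5 + 62382 = 62387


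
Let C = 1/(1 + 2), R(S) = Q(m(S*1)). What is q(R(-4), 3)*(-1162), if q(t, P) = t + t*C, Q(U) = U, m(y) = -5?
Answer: 23240/3 ≈ 7746.7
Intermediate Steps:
R(S) = -5
C = 1/3 ≈ 0.33333
q(t, P) = 4*t/3 (q(t, P) = t + t*(1/3) = t + t/3 = 4*t/3)
q(R(-4), 3)*(-1162) = ((4/3)*(-5))*(-1162) = -20/3*(-1162) = 23240/3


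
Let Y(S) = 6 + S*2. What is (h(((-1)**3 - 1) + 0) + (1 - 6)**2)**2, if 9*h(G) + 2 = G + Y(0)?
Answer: 51529/81 ≈ 636.16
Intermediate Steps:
Y(S) = 6 + 2*S
h(G) = 4/9 + G/9 (h(G) = -2/9 + (G + (6 + 2*0))/9 = -2/9 + (G + (6 + 0))/9 = -2/9 + (G + 6)/9 = -2/9 + (6 + G)/9 = -2/9 + (2/3 + G/9) = 4/9 + G/9)
(h(((-1)**3 - 1) + 0) + (1 - 6)**2)**2 = ((4/9 + (((-1)**3 - 1) + 0)/9) + (1 - 6)**2)**2 = ((4/9 + ((-1 - 1) + 0)/9) + (-5)**2)**2 = ((4/9 + (-2 + 0)/9) + 25)**2 = ((4/9 + (1/9)*(-2)) + 25)**2 = ((4/9 - 2/9) + 25)**2 = (2/9 + 25)**2 = (227/9)**2 = 51529/81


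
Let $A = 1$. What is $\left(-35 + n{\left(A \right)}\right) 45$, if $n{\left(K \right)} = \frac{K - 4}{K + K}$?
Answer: $- \frac{3285}{2} \approx -1642.5$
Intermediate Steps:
$n{\left(K \right)} = \frac{-4 + K}{2 K}$
$\left(-35 + n{\left(A \right)}\right) 45 = \left(-35 + \frac{-4 + 1}{2 \cdot 1}\right) 45 = \left(-35 + \frac{1}{2} \cdot 1 \left(-3\right)\right) 45 = \left(-35 - \frac{3}{2}\right) 45 = \left(- \frac{73}{2}\right) 45 = - \frac{3285}{2}$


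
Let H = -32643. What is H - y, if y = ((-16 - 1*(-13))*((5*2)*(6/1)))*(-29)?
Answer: -37863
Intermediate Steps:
y = 5220 (y = ((-16 + 13)*(10*(6*1)))*(-29) = -30*6*(-29) = -3*60*(-29) = -180*(-29) = 5220)
H - y = -32643 - 1*5220 = -32643 - 5220 = -37863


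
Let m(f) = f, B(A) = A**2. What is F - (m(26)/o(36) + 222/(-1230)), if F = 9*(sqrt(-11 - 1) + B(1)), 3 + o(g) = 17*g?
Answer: 1140808/124845 + 18*I*sqrt(3) ≈ 9.1378 + 31.177*I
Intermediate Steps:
o(g) = -3 + 17*g
F = 9 + 18*I*sqrt(3) (F = 9*(sqrt(-11 - 1) + 1**2) = 9*(sqrt(-12) + 1) = 9*(2*I*sqrt(3) + 1) = 9*(1 + 2*I*sqrt(3)) = 9 + 18*I*sqrt(3) ≈ 9.0 + 31.177*I)
F - (m(26)/o(36) + 222/(-1230)) = (9 + 18*I*sqrt(3)) - (26/(-3 + 17*36) + 222/(-1230)) = (9 + 18*I*sqrt(3)) - (26/(-3 + 612) + 222*(-1/1230)) = (9 + 18*I*sqrt(3)) - (26/609 - 37/205) = (9 + 18*I*sqrt(3)) - 1*(-17203/124845) = (9 + 18*I*sqrt(3)) + 17203/124845 = 1140808/124845 + 18*I*sqrt(3)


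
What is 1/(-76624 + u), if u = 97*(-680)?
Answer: -1/142584 ≈ -7.0134e-6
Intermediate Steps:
u = -65960
1/(-76624 + u) = 1/(-76624 - 65960) = 1/(-142584) = -1/142584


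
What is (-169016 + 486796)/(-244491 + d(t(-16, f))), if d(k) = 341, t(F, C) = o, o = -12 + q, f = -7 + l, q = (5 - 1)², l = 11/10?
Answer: -31778/24415 ≈ -1.3016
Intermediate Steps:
l = 11/10 (l = 11*(⅒) = 11/10 ≈ 1.1000)
q = 16 (q = 4² = 16)
f = -59/10 (f = -7 + 11/10 = -59/10 ≈ -5.9000)
o = 4 (o = -12 + 16 = 4)
t(F, C) = 4
(-169016 + 486796)/(-244491 + d(t(-16, f))) = (-169016 + 486796)/(-244491 + 341) = 317780/(-244150) = 317780*(-1/244150) = -31778/24415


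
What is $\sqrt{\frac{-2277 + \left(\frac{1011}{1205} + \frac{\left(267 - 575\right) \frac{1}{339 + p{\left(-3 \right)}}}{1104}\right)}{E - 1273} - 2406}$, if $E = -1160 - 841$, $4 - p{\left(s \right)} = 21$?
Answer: $\frac{i \sqrt{712951078762380537555}}{544433460} \approx 49.044 i$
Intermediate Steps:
$p{\left(s \right)} = -17$ ($p{\left(s \right)} = 4 - 21 = -17$)
$E = -2001$ ($E = -1160 - 841 = -2001$)
$\sqrt{\frac{-2277 + \left(\frac{1011}{1205} + \frac{\left(267 - 575\right) \frac{1}{339 + p{\left(-3 \right)}}}{1104}\right)}{E - 1273} - 2406} = \sqrt{\frac{-2277 + \left(\frac{1011}{1205} + \frac{\left(267 - 575\right) \frac{1}{339 - 17}}{1104}\right)}{-2001 - 1273} - 2406} = \sqrt{\frac{-2277 + \left(1011 \cdot \frac{1}{1205} + - \frac{308}{322} \cdot \frac{1}{1104}\right)}{-3274} - 2406} = \sqrt{\left(-2277 + \left(\frac{1011}{1205} + \left(-308\right) \frac{1}{322} \cdot \frac{1}{1104}\right)\right) \left(- \frac{1}{3274}\right) - 2406} = \sqrt{\left(-2277 + \left(\frac{1011}{1205} - \frac{11}{12696}\right)\right) \left(- \frac{1}{3274}\right) - 2406} = \sqrt{\left(-2277 + \frac{12822401}{15298680}\right) \left(- \frac{1}{3274}\right) - 2406} = \sqrt{\left(- \frac{34822271959}{15298680}\right) \left(- \frac{1}{3274}\right) - 2406} = \sqrt{\frac{34822271959}{50087878320} - 2406} = \sqrt{- \frac{120476612965961}{50087878320}} = \frac{i \sqrt{712951078762380537555}}{544433460}$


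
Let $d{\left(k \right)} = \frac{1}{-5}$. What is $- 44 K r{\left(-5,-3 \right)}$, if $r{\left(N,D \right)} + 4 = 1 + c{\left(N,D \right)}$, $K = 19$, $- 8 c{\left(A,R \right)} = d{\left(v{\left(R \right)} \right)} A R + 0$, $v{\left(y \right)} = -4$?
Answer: $\frac{4389}{2} \approx 2194.5$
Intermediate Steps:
$d{\left(k \right)} = - \frac{1}{5}$
$c{\left(A,R \right)} = \frac{A R}{40}$ ($c{\left(A,R \right)} = - \frac{- \frac{A}{5} R + 0}{8} = - \frac{- \frac{A R}{5} + 0}{8} = - \frac{\left(- \frac{1}{5}\right) A R}{8} = \frac{A R}{40}$)
$r{\left(N,D \right)} = -3 + \frac{D N}{40}$ ($r{\left(N,D \right)} = -4 + \left(1 + \frac{N D}{40}\right) = -4 + \left(1 + \frac{D N}{40}\right) = -3 + \frac{D N}{40}$)
$- 44 K r{\left(-5,-3 \right)} = \left(-44\right) 19 \left(-3 + \frac{1}{40} \left(-3\right) \left(-5\right)\right) = - 836 \left(-3 + \frac{3}{8}\right) = \left(-836\right) \left(- \frac{21}{8}\right) = \frac{4389}{2}$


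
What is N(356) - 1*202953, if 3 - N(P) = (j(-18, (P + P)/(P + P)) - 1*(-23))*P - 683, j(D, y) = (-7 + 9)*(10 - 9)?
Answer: -211167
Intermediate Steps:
j(D, y) = 2 (j(D, y) = 2*1 = 2)
N(P) = 686 - 25*P (N(P) = 3 - ((2 - 1*(-23))*P - 683) = 3 - ((2 + 23)*P - 683) = 3 - (25*P - 683) = 3 - (-683 + 25*P) = 3 + (683 - 25*P) = 686 - 25*P)
N(356) - 1*202953 = (686 - 25*356) - 1*202953 = (686 - 8900) - 202953 = -8214 - 202953 = -211167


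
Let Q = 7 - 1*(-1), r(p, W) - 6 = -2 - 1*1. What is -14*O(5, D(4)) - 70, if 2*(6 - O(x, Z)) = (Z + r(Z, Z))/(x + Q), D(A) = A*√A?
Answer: -1925/13 ≈ -148.08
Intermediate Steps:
D(A) = A^(3/2)
r(p, W) = 3 (r(p, W) = 6 + (-2 - 1*1) = 6 + (-2 - 1) = 6 - 3 = 3)
Q = 8 (Q = 7 + 1 = 8)
O(x, Z) = 6 - (3 + Z)/(2*(8 + x)) (O(x, Z) = 6 - (Z + 3)/(2*(x + 8)) = 6 - (3 + Z)/(2*(8 + x)))
-14*O(5, D(4)) - 70 = -7*(93 - 4^(3/2) + 12*5)/(8 + 5) - 70 = -7*(93 - 1*8 + 60)/13 - 70 = -7*(93 - 8 + 60)/13 - 70 = -7*145/13 - 70 = -14*145/26 - 70 = -1015/13 - 70 = -1925/13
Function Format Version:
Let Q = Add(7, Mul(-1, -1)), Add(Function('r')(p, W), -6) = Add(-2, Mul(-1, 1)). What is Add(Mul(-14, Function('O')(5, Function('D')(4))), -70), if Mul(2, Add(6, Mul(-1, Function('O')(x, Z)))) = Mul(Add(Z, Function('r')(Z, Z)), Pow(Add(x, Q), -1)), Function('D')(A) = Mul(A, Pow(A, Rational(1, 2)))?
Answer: Rational(-1925, 13) ≈ -148.08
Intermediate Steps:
Function('D')(A) = Pow(A, Rational(3, 2))
Function('r')(p, W) = 3 (Function('r')(p, W) = Add(6, Add(-2, Mul(-1, 1))) = Add(6, Add(-2, -1)) = Add(6, -3) = 3)
Q = 8 (Q = Add(7, 1) = 8)
Function('O')(x, Z) = Add(6, Mul(Rational(-1, 2), Pow(Add(8, x), -1), Add(3, Z))) (Function('O')(x, Z) = Add(6, Mul(Rational(-1, 2), Mul(Add(Z, 3), Pow(Add(x, 8), -1)))) = Add(6, Mul(Rational(-1, 2), Mul(Add(3, Z), Pow(Add(8, x), -1)))) = Add(6, Mul(Rational(-1, 2), Mul(Pow(Add(8, x), -1), Add(3, Z)))) = Add(6, Mul(Rational(-1, 2), Pow(Add(8, x), -1), Add(3, Z))))
Add(Mul(-14, Function('O')(5, Function('D')(4))), -70) = Add(Mul(-14, Mul(Rational(1, 2), Pow(Add(8, 5), -1), Add(93, Mul(-1, Pow(4, Rational(3, 2))), Mul(12, 5)))), -70) = Add(Mul(-14, Mul(Rational(1, 2), Pow(13, -1), Add(93, Mul(-1, 8), 60))), -70) = Add(Mul(-14, Mul(Rational(1, 2), Rational(1, 13), Add(93, -8, 60))), -70) = Add(Mul(-14, Mul(Rational(1, 2), Rational(1, 13), 145)), -70) = Add(Mul(-14, Rational(145, 26)), -70) = Add(Rational(-1015, 13), -70) = Rational(-1925, 13)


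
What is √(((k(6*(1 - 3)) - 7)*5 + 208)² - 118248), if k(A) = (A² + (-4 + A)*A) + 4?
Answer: √3389881 ≈ 1841.2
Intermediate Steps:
k(A) = 4 + A² + A*(-4 + A) (k(A) = (A² + A*(-4 + A)) + 4 = 4 + A² + A*(-4 + A))
√(((k(6*(1 - 3)) - 7)*5 + 208)² - 118248) = √((((4 - 24*(1 - 3) + 2*(6*(1 - 3))²) - 7)*5 + 208)² - 118248) = √((((4 - 24*(-2) + 2*(6*(-2))²) - 7)*5 + 208)² - 118248) = √((((4 - 4*(-12) + 2*(-12)²) - 7)*5 + 208)² - 118248) = √((((4 + 48 + 2*144) - 7)*5 + 208)² - 118248) = √((((4 + 48 + 288) - 7)*5 + 208)² - 118248) = √(((340 - 7)*5 + 208)² - 118248) = √((333*5 + 208)² - 118248) = √((1665 + 208)² - 118248) = √(1873² - 118248) = √(3508129 - 118248) = √3389881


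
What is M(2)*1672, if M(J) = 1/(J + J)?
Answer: 418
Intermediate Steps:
M(J) = 1/(2*J)
M(2)*1672 = ((½)/2)*1672 = ((½)*(½))*1672 = (¼)*1672 = 418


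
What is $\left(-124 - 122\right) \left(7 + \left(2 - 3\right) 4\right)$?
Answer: $-738$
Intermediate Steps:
$\left(-124 - 122\right) \left(7 + \left(2 - 3\right) 4\right) = - 246 \left(7 - 4\right) = \left(-246\right) 3 = -738$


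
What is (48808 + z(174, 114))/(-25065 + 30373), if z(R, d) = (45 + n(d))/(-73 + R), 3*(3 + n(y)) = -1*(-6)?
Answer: 1232413/134027 ≈ 9.1953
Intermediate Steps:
n(y) = -1 (n(y) = -3 + (-1*(-6))/3 = -3 + (1/3)*6 = -3 + 2 = -1)
z(R, d) = 44/(-73 + R) (z(R, d) = (45 - 1)/(-73 + R) = 44/(-73 + R))
(48808 + z(174, 114))/(-25065 + 30373) = (48808 + 44/(-73 + 174))/(-25065 + 30373) = (48808 + 44/101)/5308 = (48808 + 44*(1/101))*(1/5308) = (48808 + 44/101)*(1/5308) = (4929652/101)*(1/5308) = 1232413/134027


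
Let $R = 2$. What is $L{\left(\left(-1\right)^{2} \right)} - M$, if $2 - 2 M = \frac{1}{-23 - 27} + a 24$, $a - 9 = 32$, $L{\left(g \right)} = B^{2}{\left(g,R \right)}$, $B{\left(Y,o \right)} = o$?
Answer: $\frac{49499}{100} \approx 494.99$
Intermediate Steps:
$L{\left(g \right)} = 4$ ($L{\left(g \right)} = 2^{2} = 4$)
$a = 41$ ($a = 9 + 32 = 41$)
$M = - \frac{49099}{100}$ ($M = 1 - \frac{\frac{1}{-23 - 27} + 41 \cdot 24}{2} = 1 - \frac{\frac{1}{-50} + 984}{2} = 1 - \frac{- \frac{1}{50} + 984}{2} = 1 - \frac{49199}{100} = - \frac{49099}{100} \approx -490.99$)
$L{\left(\left(-1\right)^{2} \right)} - M = 4 - - \frac{49099}{100} = 4 + \frac{49099}{100} = \frac{49499}{100}$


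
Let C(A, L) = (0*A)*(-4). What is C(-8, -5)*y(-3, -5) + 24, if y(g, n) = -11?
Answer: 24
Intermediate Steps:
C(A, L) = 0 (C(A, L) = 0*(-4) = 0)
C(-8, -5)*y(-3, -5) + 24 = 0*(-11) + 24 = 0 + 24 = 24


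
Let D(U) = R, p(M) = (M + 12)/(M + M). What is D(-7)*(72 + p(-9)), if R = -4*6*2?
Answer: -3448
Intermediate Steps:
R = -48 (R = -24*2 = -48)
p(M) = (12 + M)/(2*M) (p(M) = (12 + M)/((2*M)) = (12 + M)*(1/(2*M)) = (12 + M)/(2*M))
D(U) = -48
D(-7)*(72 + p(-9)) = -48*(72 + (½)*(12 - 9)/(-9)) = -48*(72 + (½)*(-⅑)*3) = -48*(72 - ⅙) = -48*431/6 = -3448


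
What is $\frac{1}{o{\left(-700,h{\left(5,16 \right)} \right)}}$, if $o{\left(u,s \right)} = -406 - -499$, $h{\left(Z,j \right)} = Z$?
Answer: $\frac{1}{93} \approx 0.010753$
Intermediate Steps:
$o{\left(u,s \right)} = 93$ ($o{\left(u,s \right)} = -406 + 499 = 93$)
$\frac{1}{o{\left(-700,h{\left(5,16 \right)} \right)}} = \frac{1}{93}$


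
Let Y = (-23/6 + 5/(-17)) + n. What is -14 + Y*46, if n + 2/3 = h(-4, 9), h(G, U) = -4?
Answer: -7115/17 ≈ -418.53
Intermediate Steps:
n = -14/3 (n = -⅔ - 4 = -14/3 ≈ -4.6667)
Y = -299/34 (Y = (-23/6 + 5/(-17)) - 14/3 = (-23*⅙ + 5*(-1/17)) - 14/3 = (-23/6 - 5/17) - 14/3 = -421/102 - 14/3 = -299/34 ≈ -8.7941)
-14 + Y*46 = -14 - 299/34*46 = -14 - 6877/17 = -7115/17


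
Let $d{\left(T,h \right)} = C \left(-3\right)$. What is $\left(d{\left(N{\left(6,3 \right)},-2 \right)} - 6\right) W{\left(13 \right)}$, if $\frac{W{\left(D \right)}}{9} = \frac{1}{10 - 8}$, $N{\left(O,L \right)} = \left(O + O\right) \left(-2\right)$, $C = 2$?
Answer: $-54$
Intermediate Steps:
$N{\left(O,L \right)} = - 4 O$ ($N{\left(O,L \right)} = 2 O \left(-2\right) = - 4 O$)
$W{\left(D \right)} = \frac{9}{2}$ ($W{\left(D \right)} = \frac{9}{10 - 8} = \frac{9}{2}$)
$d{\left(T,h \right)} = -6$ ($d{\left(T,h \right)} = 2 \left(-3\right) = -6$)
$\left(d{\left(N{\left(6,3 \right)},-2 \right)} - 6\right) W{\left(13 \right)} = \left(-6 - 6\right) \frac{9}{2} = \left(-12\right) \frac{9}{2} = -54$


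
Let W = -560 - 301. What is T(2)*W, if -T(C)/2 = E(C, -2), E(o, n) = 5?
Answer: 8610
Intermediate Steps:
T(C) = -10 (T(C) = -2*5 = -10)
W = -861
T(2)*W = -10*(-861) = 8610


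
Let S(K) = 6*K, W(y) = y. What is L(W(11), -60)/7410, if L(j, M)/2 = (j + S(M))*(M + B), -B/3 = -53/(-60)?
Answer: 437297/74100 ≈ 5.9014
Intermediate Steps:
B = -53/20 (B = -(-159)/(-60) = -(-159)*(-1)/60 = -3*53/60 = -53/20 ≈ -2.6500)
L(j, M) = 2*(-53/20 + M)*(j + 6*M) (L(j, M) = 2*((j + 6*M)*(M - 53/20)) = 2*((j + 6*M)*(-53/20 + M)) = 2*((-53/20 + M)*(j + 6*M)) = 2*(-53/20 + M)*(j + 6*M))
L(W(11), -60)/7410 = (12*(-60)² - 159/5*(-60) - 53/10*11 + 2*(-60)*11)/7410 = (12*3600 + 1908 - 583/10 - 1320)*(1/7410) = (43200 + 1908 - 583/10 - 1320)*(1/7410) = (437297/10)*(1/7410) = 437297/74100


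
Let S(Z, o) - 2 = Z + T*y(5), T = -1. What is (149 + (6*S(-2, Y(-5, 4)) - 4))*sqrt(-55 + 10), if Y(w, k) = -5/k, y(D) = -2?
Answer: 471*I*sqrt(5) ≈ 1053.2*I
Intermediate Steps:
S(Z, o) = 4 + Z (S(Z, o) = 2 + (Z - 1*(-2)) = 2 + (Z + 2) = 2 + (2 + Z) = 4 + Z)
(149 + (6*S(-2, Y(-5, 4)) - 4))*sqrt(-55 + 10) = (149 + (6*(4 - 2) - 4))*sqrt(-55 + 10) = (149 + (6*2 - 4))*sqrt(-45) = (149 + (12 - 4))*(3*I*sqrt(5)) = (149 + 8)*(3*I*sqrt(5)) = 157*(3*I*sqrt(5)) = 471*I*sqrt(5)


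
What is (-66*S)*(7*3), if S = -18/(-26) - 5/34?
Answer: -167013/221 ≈ -755.71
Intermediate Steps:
S = 241/442 (S = -18*(-1/26) - 5*1/34 = 9/13 - 5/34 = 241/442 ≈ 0.54525)
(-66*S)*(7*3) = (-66*241/442)*(7*3) = -7953/221*21 = -167013/221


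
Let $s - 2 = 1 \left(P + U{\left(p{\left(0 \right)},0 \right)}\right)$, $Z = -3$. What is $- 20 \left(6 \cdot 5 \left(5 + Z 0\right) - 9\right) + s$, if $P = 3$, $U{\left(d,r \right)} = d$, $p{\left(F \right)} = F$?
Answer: $-2815$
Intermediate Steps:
$s = 5$ ($s = 2 + 1 \left(3 + 0\right) = 2 + 1 \cdot 3 = 2 + 3 = 5$)
$- 20 \left(6 \cdot 5 \left(5 + Z 0\right) - 9\right) + s = - 20 \left(6 \cdot 5 \left(5 - 0\right) - 9\right) + 5 = - 20 \left(30 \left(5 + 0\right) - 9\right) + 5 = - 20 \left(30 \cdot 5 - 9\right) + 5 = - 20 \left(150 - 9\right) + 5 = \left(-20\right) 141 + 5 = -2820 + 5 = -2815$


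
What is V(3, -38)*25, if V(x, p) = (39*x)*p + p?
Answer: -112100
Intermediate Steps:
V(x, p) = p + 39*p*x (V(x, p) = 39*p*x + p = p + 39*p*x)
V(3, -38)*25 = -38*(1 + 39*3)*25 = -38*(1 + 117)*25 = -38*118*25 = -4484*25 = -112100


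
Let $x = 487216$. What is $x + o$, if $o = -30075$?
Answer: $457141$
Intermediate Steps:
$x + o = 487216 - 30075 = 457141$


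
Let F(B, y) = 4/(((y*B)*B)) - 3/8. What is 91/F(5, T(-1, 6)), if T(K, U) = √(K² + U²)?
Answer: -50505000/207101 - 582400*√37/207101 ≈ -260.97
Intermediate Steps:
F(B, y) = -3/8 + 4/(B²*y) (F(B, y) = 4/(((B*y)*B)) - 3*⅛ = 4/((y*B²)) - 3/8 = 4*(1/(B²*y)) - 3/8 = 4/(B²*y) - 3/8 = -3/8 + 4/(B²*y))
91/F(5, T(-1, 6)) = 91/(-3/8 + 4/(5²*√((-1)² + 6²))) = 91/(-3/8 + 4*(1/25)/√(1 + 36)) = 91/(-3/8 + 4*(1/25)/√37) = 91/(-3/8 + 4*(1/25)*(√37/37)) = 91/(-3/8 + 4*√37/925)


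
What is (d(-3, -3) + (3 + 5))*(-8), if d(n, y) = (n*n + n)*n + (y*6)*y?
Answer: -352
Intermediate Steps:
d(n, y) = 6*y**2 + n*(n + n**2) (d(n, y) = (n**2 + n)*n + (6*y)*y = (n + n**2)*n + 6*y**2 = n*(n + n**2) + 6*y**2 = 6*y**2 + n*(n + n**2))
(d(-3, -3) + (3 + 5))*(-8) = (((-3)**2 + (-3)**3 + 6*(-3)**2) + (3 + 5))*(-8) = ((9 - 27 + 6*9) + 8)*(-8) = ((9 - 27 + 54) + 8)*(-8) = (36 + 8)*(-8) = 44*(-8) = -352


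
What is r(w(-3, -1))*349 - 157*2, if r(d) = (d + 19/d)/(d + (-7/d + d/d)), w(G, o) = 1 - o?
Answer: -8341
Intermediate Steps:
r(d) = (d + 19/d)/(1 + d - 7/d) (r(d) = (d + 19/d)/(d + (-7/d + 1)) = (d + 19/d)/(d + (1 - 7/d)) = (d + 19/d)/(1 + d - 7/d))
r(w(-3, -1))*349 - 157*2 = ((19 + (1 - 1*(-1))²)/(-7 + (1 - 1*(-1)) + (1 - 1*(-1))²))*349 - 157*2 = ((19 + (1 + 1)²)/(-7 + (1 + 1) + (1 + 1)²))*349 - 314 = ((19 + 2²)/(-7 + 2 + 2²))*349 - 314 = ((19 + 4)/(-7 + 2 + 4))*349 - 314 = (23/(-1))*349 - 314 = -1*23*349 - 314 = -23*349 - 314 = -8027 - 314 = -8341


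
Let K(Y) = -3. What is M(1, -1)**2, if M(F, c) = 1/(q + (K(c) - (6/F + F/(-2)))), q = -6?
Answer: 4/841 ≈ 0.0047562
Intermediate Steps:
M(F, c) = 1/(-9 + F/2 - 6/F) (M(F, c) = 1/(-6 + (-3 - (6/F + F/(-2)))) = 1/(-6 + (-3 - (6/F + F*(-1/2)))) = 1/(-6 + (-3 - (6/F - F/2))) = 1/(-6 + (-3 + (F/2 - 6/F))) = 1/(-6 + (-3 + F/2 - 6/F)) = 1/(-9 + F/2 - 6/F))
M(1, -1)**2 = (2*1/(-12 + 1**2 - 18*1))**2 = (2*1/(-12 + 1 - 18))**2 = (2*1/(-29))**2 = (2*1*(-1/29))**2 = (-2/29)**2 = 4/841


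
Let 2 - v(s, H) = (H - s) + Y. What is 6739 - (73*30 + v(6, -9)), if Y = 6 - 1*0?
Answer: 4538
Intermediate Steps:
Y = 6 (Y = 6 + 0 = 6)
v(s, H) = -4 + s - H (v(s, H) = 2 - ((H - s) + 6) = 2 - (6 + H - s) = 2 + (-6 + s - H) = -4 + s - H)
6739 - (73*30 + v(6, -9)) = 6739 - (73*30 + (-4 + 6 - 1*(-9))) = 6739 - (2190 + (-4 + 6 + 9)) = 6739 - (2190 + 11) = 6739 - 1*2201 = 6739 - 2201 = 4538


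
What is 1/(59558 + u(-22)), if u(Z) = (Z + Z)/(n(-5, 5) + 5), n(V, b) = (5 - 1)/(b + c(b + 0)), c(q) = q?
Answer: 27/1607846 ≈ 1.6793e-5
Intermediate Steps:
n(V, b) = 2/b (n(V, b) = (5 - 1)/(b + (b + 0)) = 4/(b + b) = 4/((2*b)) = 4*(1/(2*b)) = 2/b)
u(Z) = 10*Z/27 (u(Z) = (Z + Z)/(2/5 + 5) = (2*Z)/(2*(⅕) + 5) = (2*Z)/(⅖ + 5) = (2*Z)/(27/5) = (2*Z)*(5/27) = 10*Z/27)
1/(59558 + u(-22)) = 1/(59558 + (10/27)*(-22)) = 1/(59558 - 220/27) = 1/(1607846/27) = 27/1607846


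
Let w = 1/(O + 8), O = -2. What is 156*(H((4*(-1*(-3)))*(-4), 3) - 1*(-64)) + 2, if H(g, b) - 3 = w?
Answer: 10480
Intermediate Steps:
w = 1/6 (w = 1/(-2 + 8) = 1/6 ≈ 0.16667)
H(g, b) = 19/6 (H(g, b) = 3 + 1/6 = 19/6)
156*(H((4*(-1*(-3)))*(-4), 3) - 1*(-64)) + 2 = 156*(19/6 - 1*(-64)) + 2 = 156*(19/6 + 64) + 2 = 156*(403/6) + 2 = 10478 + 2 = 10480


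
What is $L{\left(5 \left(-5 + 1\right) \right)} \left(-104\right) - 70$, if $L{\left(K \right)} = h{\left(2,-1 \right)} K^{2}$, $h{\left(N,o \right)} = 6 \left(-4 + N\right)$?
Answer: $499130$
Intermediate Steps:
$h{\left(N,o \right)} = -24 + 6 N$
$L{\left(K \right)} = - 12 K^{2}$ ($L{\left(K \right)} = \left(-24 + 6 \cdot 2\right) K^{2} = \left(-24 + 12\right) K^{2} = - 12 K^{2}$)
$L{\left(5 \left(-5 + 1\right) \right)} \left(-104\right) - 70 = - 12 \left(5 \left(-5 + 1\right)\right)^{2} \left(-104\right) - 70 = - 12 \left(5 \left(-4\right)\right)^{2} \left(-104\right) - 70 = - 12 \left(-20\right)^{2} \left(-104\right) - 70 = \left(-12\right) 400 \left(-104\right) - 70 = \left(-4800\right) \left(-104\right) - 70 = 499200 - 70 = 499130$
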